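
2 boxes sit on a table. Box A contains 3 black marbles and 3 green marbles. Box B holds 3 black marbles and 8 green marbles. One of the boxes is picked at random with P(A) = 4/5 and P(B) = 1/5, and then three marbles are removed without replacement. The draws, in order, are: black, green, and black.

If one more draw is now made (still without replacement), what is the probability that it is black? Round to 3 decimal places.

Compute the likelihood of the observed sequence for each case: P(data | box A) = (3/6)(3/5)(2/4) = 3/20; P(data | box B) = (3/11)(8/10)(2/9) = 8/165.
Weighting by the prior gives 4/5 · 3/20 = 3/25, 1/5 · 8/165 = 8/825; these sum to 107/825.
The posterior is then P(box A | data) = 99/107, P(box B | data) = 8/107.
The predictive probability is P(black next | data) = (1/3)(99/107) + (1/8)(8/107) = 34/107.

0.318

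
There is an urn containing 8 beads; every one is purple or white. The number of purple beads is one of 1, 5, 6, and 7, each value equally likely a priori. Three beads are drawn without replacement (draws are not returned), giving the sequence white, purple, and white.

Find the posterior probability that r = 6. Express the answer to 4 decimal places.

0.1429

The likelihood of the observed sequence under each hypothesis: P(data | r = 1) = (7/8)(1/7)(6/6) = 1/8; P(data | r = 5) = (3/8)(5/7)(2/6) = 5/56; P(data | r = 6) = (2/8)(6/7)(1/6) = 1/28; P(data | r = 7) = (1/8)(7/7)(0/6) = 0.
The prior-weighted likelihoods are 1/4 · 1/8 = 1/32, 1/4 · 5/56 = 5/224, 1/4 · 1/28 = 1/112, 1/4 · 0 = 0; summing to 1/16.
So P(r = 6 | data) = (1/112) / (1/16) = 1/7.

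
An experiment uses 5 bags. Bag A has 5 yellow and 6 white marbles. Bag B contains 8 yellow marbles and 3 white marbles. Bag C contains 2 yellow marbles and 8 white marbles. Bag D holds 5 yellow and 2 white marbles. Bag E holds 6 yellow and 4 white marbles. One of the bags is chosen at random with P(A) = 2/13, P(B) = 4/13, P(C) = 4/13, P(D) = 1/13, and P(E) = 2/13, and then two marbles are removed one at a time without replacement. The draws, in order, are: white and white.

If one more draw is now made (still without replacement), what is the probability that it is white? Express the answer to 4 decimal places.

Compute the likelihood of the observed sequence for each case: P(data | bag A) = (6/11)(5/10) = 0.27273; P(data | bag B) = (3/11)(2/10) = 0.054545; P(data | bag C) = (8/10)(7/9) = 0.62222; P(data | bag D) = (2/7)(1/6) = 0.047619; P(data | bag E) = (4/10)(3/9) = 0.13333.
The prior-weighted likelihoods are 2/13 · 0.27273 = 0.041958, 4/13 · 0.054545 = 0.016783, 4/13 · 0.62222 = 0.19145, 1/13 · 0.047619 = 0.003663, 2/13 · 0.13333 = 0.020513; summing to 0.27437.
Dividing through by the total gives posterior P(bag A | data) = 0.15292, P(bag B | data) = 0.06117, P(bag C | data) = 0.69779, P(bag D | data) = 0.013351, P(bag E | data) = 0.074763.
The predictive probability is P(white next | data) = (4/9)(0.15292) + (1/9)(0.06117) + (3/4)(0.69779) + (0)(0.013351) + (1/4)(0.074763) = 0.6168.

0.6168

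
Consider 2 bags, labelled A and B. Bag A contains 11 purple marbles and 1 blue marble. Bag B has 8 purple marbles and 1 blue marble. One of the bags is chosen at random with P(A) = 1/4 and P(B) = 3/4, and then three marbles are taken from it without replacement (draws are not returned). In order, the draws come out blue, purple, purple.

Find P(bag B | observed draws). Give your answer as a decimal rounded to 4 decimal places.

The likelihood of the observed sequence under each hypothesis: P(data | bag A) = (1/12)(11/11)(10/10) = 1/12; P(data | bag B) = (1/9)(8/8)(7/7) = 1/9.
Multiplying each by its prior: 1/4 · 1/12 = 1/48, 3/4 · 1/9 = 1/12; these sum to 5/48.
Therefore the posterior P(bag B | data) = (1/12) / (5/48) = 4/5.

0.8000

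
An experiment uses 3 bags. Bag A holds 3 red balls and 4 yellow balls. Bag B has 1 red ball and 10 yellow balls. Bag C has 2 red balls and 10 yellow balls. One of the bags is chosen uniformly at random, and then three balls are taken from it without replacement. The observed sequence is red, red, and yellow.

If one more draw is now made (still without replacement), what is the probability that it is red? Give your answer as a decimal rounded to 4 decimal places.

Under each hypothesis, the probability of the observed sequence is: P(data | bag A) = (3/7)(2/6)(4/5) = 0.11429; P(data | bag B) = (1/11)(0/10) = 0; P(data | bag C) = (2/12)(1/11)(10/10) = 0.015152.
Weighting by the prior gives 1/3 · 0.11429 = 0.038095, 1/3 · 0 = 0, 1/3 · 0.015152 = 0.0050505; with total 0.043146.
The posterior is then P(bag A | data) = 0.88294, P(bag B | data) = 0, P(bag C | data) = 0.11706.
The predictive probability is P(red next | data) = (1/4)(0.88294) + (0)(0.11706) = 0.22074.

0.2207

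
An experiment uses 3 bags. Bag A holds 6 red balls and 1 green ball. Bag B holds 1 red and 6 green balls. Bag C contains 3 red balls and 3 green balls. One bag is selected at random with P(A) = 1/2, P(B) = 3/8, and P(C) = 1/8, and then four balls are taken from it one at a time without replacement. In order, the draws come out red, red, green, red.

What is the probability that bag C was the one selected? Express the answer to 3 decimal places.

0.080

The likelihood of the observed sequence under each hypothesis: P(data | bag A) = (6/7)(5/6)(1/5)(4/4) = 0.14286; P(data | bag B) = (1/7)(0/6) = 0; P(data | bag C) = (3/6)(2/5)(3/4)(1/3) = 0.05.
Multiplying each by its prior: 1/2 · 0.14286 = 0.071429, 3/8 · 0 = 0, 1/8 · 0.05 = 0.00625; with total 0.077679.
By Bayes' rule, P(bag C | data) = (0.00625) / (0.077679) = 0.08046.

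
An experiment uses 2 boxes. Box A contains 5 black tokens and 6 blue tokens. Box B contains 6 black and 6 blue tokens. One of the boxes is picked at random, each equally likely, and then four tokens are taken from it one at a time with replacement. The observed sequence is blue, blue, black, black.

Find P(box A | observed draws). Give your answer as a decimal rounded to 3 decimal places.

Compute the likelihood of the observed sequence for each case: P(data | box A) = (6/11)(6/11)(5/11)(5/11) = 0.061471; P(data | box B) = (6/12)(6/12)(6/12)(6/12) = 0.0625.
The prior-weighted likelihoods are 1/2 · 0.061471 = 0.030736, 1/2 · 0.0625 = 0.03125; with total 0.061986.
So P(box A | data) = (0.030736) / (0.061986) = 0.49585.

0.496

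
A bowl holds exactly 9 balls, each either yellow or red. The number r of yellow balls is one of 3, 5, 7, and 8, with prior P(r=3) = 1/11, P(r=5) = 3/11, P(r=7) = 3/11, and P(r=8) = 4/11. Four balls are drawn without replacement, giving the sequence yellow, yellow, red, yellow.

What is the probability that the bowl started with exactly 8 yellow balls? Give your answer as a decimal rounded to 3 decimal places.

The likelihood of the observed sequence under each hypothesis: P(data | r = 3) = (3/9)(2/8)(6/7)(1/6) = 1/84; P(data | r = 5) = (5/9)(4/8)(4/7)(3/6) = 5/63; P(data | r = 7) = (7/9)(6/8)(2/7)(5/6) = 5/36; P(data | r = 8) = (8/9)(7/8)(1/7)(6/6) = 1/9.
Weighting by the prior gives 1/11 · 1/84 = 1/924, 3/11 · 5/63 = 5/231, 3/11 · 5/36 = 5/132, 4/11 · 1/9 = 4/99; with total 10/99.
Therefore the posterior P(r = 8 | data) = (4/99) / (10/99) = 2/5.

0.400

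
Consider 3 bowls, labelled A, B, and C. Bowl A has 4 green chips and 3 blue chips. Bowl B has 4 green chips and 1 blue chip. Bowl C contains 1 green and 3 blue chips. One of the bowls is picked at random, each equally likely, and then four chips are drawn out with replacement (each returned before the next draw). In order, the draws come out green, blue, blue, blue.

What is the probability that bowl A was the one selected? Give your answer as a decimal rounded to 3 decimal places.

The likelihood of the observed sequence under each hypothesis: P(data | bowl A) = (4/7)(3/7)(3/7)(3/7) = 0.044981; P(data | bowl B) = (4/5)(1/5)(1/5)(1/5) = 0.0064; P(data | bowl C) = (1/4)(3/4)(3/4)(3/4) = 0.10547.
Multiplying each by its prior: 1/3 · 0.044981 = 0.014994, 1/3 · 0.0064 = 0.0021333, 1/3 · 0.10547 = 0.035156; summing to 0.052283.
Therefore the posterior P(bowl A | data) = (0.014994) / (0.052283) = 0.28678.

0.287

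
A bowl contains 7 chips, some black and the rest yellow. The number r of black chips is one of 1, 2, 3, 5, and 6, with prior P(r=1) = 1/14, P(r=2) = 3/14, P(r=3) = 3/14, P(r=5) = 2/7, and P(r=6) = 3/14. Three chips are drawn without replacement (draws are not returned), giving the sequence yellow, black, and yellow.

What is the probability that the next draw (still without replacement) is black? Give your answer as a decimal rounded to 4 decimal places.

0.4161

Under each hypothesis, the probability of the observed sequence is: P(data | r = 1) = (6/7)(1/6)(5/5) = 0.14286; P(data | r = 2) = (5/7)(2/6)(4/5) = 0.19048; P(data | r = 3) = (4/7)(3/6)(3/5) = 0.17143; P(data | r = 5) = (2/7)(5/6)(1/5) = 0.047619; P(data | r = 6) = (1/7)(6/6)(0/5) = 0.
Weighting by the prior gives 1/14 · 0.14286 = 0.010204, 3/14 · 0.19048 = 0.040816, 3/14 · 0.17143 = 0.036735, 2/7 · 0.047619 = 0.013605, 3/14 · 0 = 0; summing to 0.10136.
Dividing through by the total gives posterior P(r = 1 | data) = 0.10067, P(r = 2 | data) = 0.40268, P(r = 3 | data) = 0.36242, P(r = 5 | data) = 0.13423, P(r = 6 | data) = 0.
So P(black next | data) = Σ P(black next | H) P(H | data) = (0)(0.10067) + (1/4)(0.40268) + (1/2)(0.36242) + (1)(0.13423) = 0.41611.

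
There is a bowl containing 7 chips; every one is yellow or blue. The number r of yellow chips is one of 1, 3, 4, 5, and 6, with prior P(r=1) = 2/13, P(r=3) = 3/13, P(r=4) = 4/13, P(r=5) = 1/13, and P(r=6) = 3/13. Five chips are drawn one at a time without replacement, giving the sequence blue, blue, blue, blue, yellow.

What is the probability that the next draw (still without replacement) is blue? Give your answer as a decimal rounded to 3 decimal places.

0.769

The likelihood of the observed sequence under each hypothesis: P(data | r = 1) = (6/7)(5/6)(4/5)(3/4)(1/3) = 1/7; P(data | r = 3) = (4/7)(3/6)(2/5)(1/4)(3/3) = 1/35; P(data | r = 4) = (3/7)(2/6)(1/5)(0/4) = 0; P(data | r = 5) = (2/7)(1/6)(0/5) = 0; P(data | r = 6) = (1/7)(0/6) = 0.
The prior-weighted likelihoods are 2/13 · 1/7 = 2/91, 3/13 · 1/35 = 3/455, 4/13 · 0 = 0, 1/13 · 0 = 0, 3/13 · 0 = 0; summing to 1/35.
Normalising, the posterior is P(r = 1 | data) = 10/13, P(r = 3 | data) = 3/13, P(r = 4 | data) = 0, P(r = 5 | data) = 0, P(r = 6 | data) = 0.
The predictive probability is P(blue next | data) = (1)(10/13) + (0)(3/13) = 10/13.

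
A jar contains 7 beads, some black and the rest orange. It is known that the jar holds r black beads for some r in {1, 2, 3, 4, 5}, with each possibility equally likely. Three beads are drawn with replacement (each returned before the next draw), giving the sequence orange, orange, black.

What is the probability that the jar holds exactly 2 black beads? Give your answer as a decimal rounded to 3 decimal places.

0.263

Compute the likelihood of the observed sequence for each case: P(data | r = 1) = (6/7)(6/7)(1/7) = 0.10496; P(data | r = 2) = (5/7)(5/7)(2/7) = 0.14577; P(data | r = 3) = (4/7)(4/7)(3/7) = 0.13994; P(data | r = 4) = (3/7)(3/7)(4/7) = 0.10496; P(data | r = 5) = (2/7)(2/7)(5/7) = 0.058309.
The prior-weighted likelihoods are 1/5 · 0.10496 = 0.020991, 1/5 · 0.14577 = 0.029155, 1/5 · 0.13994 = 0.027988, 1/5 · 0.10496 = 0.020991, 1/5 · 0.058309 = 0.011662; summing to 0.11079.
By Bayes' rule, P(r = 2 | data) = (0.029155) / (0.11079) = 0.26316.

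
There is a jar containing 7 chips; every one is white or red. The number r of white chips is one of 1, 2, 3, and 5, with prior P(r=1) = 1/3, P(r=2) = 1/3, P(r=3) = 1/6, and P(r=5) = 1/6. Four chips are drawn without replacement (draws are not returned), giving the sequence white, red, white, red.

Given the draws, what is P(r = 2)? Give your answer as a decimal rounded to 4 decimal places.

For each hypothesis, P(data | H) works out to: P(data | r = 1) = (1/7)(6/6)(0/5) = 0; P(data | r = 2) = (2/7)(5/6)(1/5)(4/4) = 1/21; P(data | r = 3) = (3/7)(4/6)(2/5)(3/4) = 3/35; P(data | r = 5) = (5/7)(2/6)(4/5)(1/4) = 1/21.
Multiplying each by its prior: 1/3 · 0 = 0, 1/3 · 1/21 = 1/63, 1/6 · 3/35 = 1/70, 1/6 · 1/21 = 1/126; summing to 4/105.
By Bayes' rule, P(r = 2 | data) = (1/63) / (4/105) = 5/12.

0.4167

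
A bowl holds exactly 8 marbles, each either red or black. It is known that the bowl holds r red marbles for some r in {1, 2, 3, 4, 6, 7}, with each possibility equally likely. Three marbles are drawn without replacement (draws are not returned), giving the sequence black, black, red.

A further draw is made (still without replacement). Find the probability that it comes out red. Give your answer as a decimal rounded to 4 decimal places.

The likelihood of the observed sequence under each hypothesis: P(data | r = 1) = (7/8)(6/7)(1/6) = 1/8; P(data | r = 2) = (6/8)(5/7)(2/6) = 5/28; P(data | r = 3) = (5/8)(4/7)(3/6) = 5/28; P(data | r = 4) = (4/8)(3/7)(4/6) = 1/7; P(data | r = 6) = (2/8)(1/7)(6/6) = 1/28; P(data | r = 7) = (1/8)(0/7) = 0.
Multiplying each by its prior: 1/6 · 1/8 = 1/48, 1/6 · 5/28 = 5/168, 1/6 · 5/28 = 5/168, 1/6 · 1/7 = 1/42, 1/6 · 1/28 = 1/168, 1/6 · 0 = 0; these sum to 37/336.
Normalising, the posterior is P(r = 1 | data) = 7/37, P(r = 2 | data) = 10/37, P(r = 3 | data) = 10/37, P(r = 4 | data) = 8/37, P(r = 6 | data) = 2/37, P(r = 7 | data) = 0.
So P(red next | data) = Σ P(red next | H) P(H | data) = (0)(7/37) + (1/5)(10/37) + (2/5)(10/37) + (3/5)(8/37) + (1)(2/37) = 64/185.

0.3459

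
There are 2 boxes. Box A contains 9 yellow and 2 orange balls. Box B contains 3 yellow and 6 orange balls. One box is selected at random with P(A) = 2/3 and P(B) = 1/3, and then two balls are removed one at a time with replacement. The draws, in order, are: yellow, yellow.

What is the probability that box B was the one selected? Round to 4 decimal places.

Under each hypothesis, the probability of the observed sequence is: P(data | box A) = (9/11)(9/11) = 0.66942; P(data | box B) = (3/9)(3/9) = 0.11111.
Multiplying each by its prior: 2/3 · 0.66942 = 0.44628, 1/3 · 0.11111 = 0.037037; with total 0.48332.
By Bayes' rule, P(box B | data) = (0.037037) / (0.48332) = 0.076631.

0.0766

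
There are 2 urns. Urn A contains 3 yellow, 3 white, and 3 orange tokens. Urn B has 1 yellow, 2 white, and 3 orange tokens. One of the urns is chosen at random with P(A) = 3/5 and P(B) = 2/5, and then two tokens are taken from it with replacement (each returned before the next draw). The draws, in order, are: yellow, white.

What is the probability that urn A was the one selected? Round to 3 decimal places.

0.750

The likelihood of the observed sequence under each hypothesis: P(data | urn A) = (3/9)(3/9) = 1/9; P(data | urn B) = (1/6)(2/6) = 1/18.
Weighting by the prior gives 3/5 · 1/9 = 1/15, 2/5 · 1/18 = 1/45; these sum to 4/45.
By Bayes' rule, P(urn A | data) = (1/15) / (4/45) = 3/4.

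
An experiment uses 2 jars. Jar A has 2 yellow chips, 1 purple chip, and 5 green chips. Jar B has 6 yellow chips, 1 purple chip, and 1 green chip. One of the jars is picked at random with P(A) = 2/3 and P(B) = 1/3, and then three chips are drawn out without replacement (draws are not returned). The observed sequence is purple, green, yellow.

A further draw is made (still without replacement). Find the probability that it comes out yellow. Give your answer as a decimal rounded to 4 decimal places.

Compute the likelihood of the observed sequence for each case: P(data | jar A) = (1/8)(5/7)(2/6) = 5/168; P(data | jar B) = (1/8)(1/7)(6/6) = 1/56.
The prior-weighted likelihoods are 2/3 · 5/168 = 5/252, 1/3 · 1/56 = 1/168; these sum to 13/504.
Normalising, the posterior is P(jar A | data) = 10/13, P(jar B | data) = 3/13.
Averaging over the posterior, P(yellow next | data) = (1/5)(10/13) + (1)(3/13) = 5/13.

0.3846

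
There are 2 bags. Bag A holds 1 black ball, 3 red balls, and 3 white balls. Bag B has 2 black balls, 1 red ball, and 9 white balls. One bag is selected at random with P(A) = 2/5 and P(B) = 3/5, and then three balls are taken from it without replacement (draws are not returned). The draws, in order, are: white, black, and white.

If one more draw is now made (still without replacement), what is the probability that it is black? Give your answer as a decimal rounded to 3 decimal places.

The likelihood of the observed sequence under each hypothesis: P(data | bag A) = (3/7)(1/6)(2/5) = 0.028571; P(data | bag B) = (9/12)(2/11)(8/10) = 0.10909.
Weighting by the prior gives 2/5 · 0.028571 = 0.011429, 3/5 · 0.10909 = 0.065455; with total 0.076883.
The posterior is then P(bag A | data) = 0.14865, P(bag B | data) = 0.85135.
Averaging over the posterior, P(black next | data) = (0)(0.14865) + (1/9)(0.85135) = 0.094595.

0.095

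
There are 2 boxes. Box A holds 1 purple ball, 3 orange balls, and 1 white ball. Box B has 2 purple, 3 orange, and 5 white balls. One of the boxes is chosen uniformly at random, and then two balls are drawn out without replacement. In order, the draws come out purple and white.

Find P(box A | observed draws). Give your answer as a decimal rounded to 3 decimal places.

0.310

Compute the likelihood of the observed sequence for each case: P(data | box A) = (1/5)(1/4) = 1/20; P(data | box B) = (2/10)(5/9) = 1/9.
The prior-weighted likelihoods are 1/2 · 1/20 = 1/40, 1/2 · 1/9 = 1/18; with total 29/360.
Hence P(box A | data) = (1/40) / (29/360) = 9/29.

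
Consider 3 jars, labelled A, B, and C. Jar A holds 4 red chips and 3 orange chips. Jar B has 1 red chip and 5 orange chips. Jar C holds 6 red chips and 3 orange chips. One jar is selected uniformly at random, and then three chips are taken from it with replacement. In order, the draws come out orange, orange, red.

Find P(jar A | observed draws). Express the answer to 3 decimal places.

0.356

Compute the likelihood of the observed sequence for each case: P(data | jar A) = (3/7)(3/7)(4/7) = 0.10496; P(data | jar B) = (5/6)(5/6)(1/6) = 0.11574; P(data | jar C) = (3/9)(3/9)(6/9) = 0.074074.
The prior-weighted likelihoods are 1/3 · 0.10496 = 0.034985, 1/3 · 0.11574 = 0.03858, 1/3 · 0.074074 = 0.024691; these sum to 0.098257.
Therefore the posterior P(jar A | data) = (0.034985) / (0.098257) = 0.35606.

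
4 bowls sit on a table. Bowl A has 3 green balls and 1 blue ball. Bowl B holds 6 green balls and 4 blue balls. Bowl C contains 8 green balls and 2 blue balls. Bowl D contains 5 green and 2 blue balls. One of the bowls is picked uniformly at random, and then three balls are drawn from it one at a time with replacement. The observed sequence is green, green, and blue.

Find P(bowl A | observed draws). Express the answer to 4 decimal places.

0.2518

Under each hypothesis, the probability of the observed sequence is: P(data | bowl A) = (3/4)(3/4)(1/4) = 0.14062; P(data | bowl B) = (6/10)(6/10)(4/10) = 0.144; P(data | bowl C) = (8/10)(8/10)(2/10) = 0.128; P(data | bowl D) = (5/7)(5/7)(2/7) = 0.14577.
Multiplying each by its prior: 1/4 · 0.14062 = 0.035156, 1/4 · 0.144 = 0.036, 1/4 · 0.128 = 0.032, 1/4 · 0.14577 = 0.036443; summing to 0.1396.
Hence P(bowl A | data) = (0.035156) / (0.1396) = 0.25184.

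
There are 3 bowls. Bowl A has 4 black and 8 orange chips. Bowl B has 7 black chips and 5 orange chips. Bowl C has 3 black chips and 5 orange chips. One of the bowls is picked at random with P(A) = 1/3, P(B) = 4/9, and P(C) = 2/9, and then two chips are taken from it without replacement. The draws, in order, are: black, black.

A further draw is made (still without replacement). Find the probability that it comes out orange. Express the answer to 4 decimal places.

0.5871

Under each hypothesis, the probability of the observed sequence is: P(data | bowl A) = (4/12)(3/11) = 0.090909; P(data | bowl B) = (7/12)(6/11) = 0.31818; P(data | bowl C) = (3/8)(2/7) = 0.10714.
Multiplying each by its prior: 1/3 · 0.090909 = 0.030303, 4/9 · 0.31818 = 0.14141, 2/9 · 0.10714 = 0.02381; these sum to 0.19553.
The posterior is then P(bowl A | data) = 0.15498, P(bowl B | data) = 0.72325, P(bowl C | data) = 0.12177.
Averaging over the posterior, P(orange next | data) = (4/5)(0.15498) + (1/2)(0.72325) + (5/6)(0.12177) = 0.58708.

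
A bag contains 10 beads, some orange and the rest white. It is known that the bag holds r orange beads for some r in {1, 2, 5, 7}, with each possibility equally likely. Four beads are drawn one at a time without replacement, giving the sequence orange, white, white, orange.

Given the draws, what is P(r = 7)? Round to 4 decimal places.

The likelihood of the observed sequence under each hypothesis: P(data | r = 1) = (1/10)(9/9)(8/8)(0/7) = 0; P(data | r = 2) = (2/10)(8/9)(7/8)(1/7) = 0.022222; P(data | r = 5) = (5/10)(5/9)(4/8)(4/7) = 0.079365; P(data | r = 7) = (7/10)(3/9)(2/8)(6/7) = 0.05.
The prior-weighted likelihoods are 1/4 · 0 = 0, 1/4 · 0.022222 = 0.0055556, 1/4 · 0.079365 = 0.019841, 1/4 · 0.05 = 0.0125; these sum to 0.037897.
Therefore the posterior P(r = 7 | data) = (0.0125) / (0.037897) = 0.32984.

0.3298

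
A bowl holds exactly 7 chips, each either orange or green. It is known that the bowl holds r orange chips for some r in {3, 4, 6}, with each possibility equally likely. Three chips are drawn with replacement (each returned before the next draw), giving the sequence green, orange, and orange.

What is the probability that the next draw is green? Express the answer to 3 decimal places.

0.386

The likelihood of the observed sequence under each hypothesis: P(data | r = 3) = (4/7)(3/7)(3/7) = 36/343; P(data | r = 4) = (3/7)(4/7)(4/7) = 48/343; P(data | r = 6) = (1/7)(6/7)(6/7) = 36/343.
Weighting by the prior gives 1/3 · 36/343 = 12/343, 1/3 · 48/343 = 16/343, 1/3 · 36/343 = 12/343; with total 40/343.
Normalising, the posterior is P(r = 3 | data) = 3/10, P(r = 4 | data) = 2/5, P(r = 6 | data) = 3/10.
The predictive probability is P(green next | data) = (4/7)(3/10) + (3/7)(2/5) + (1/7)(3/10) = 27/70.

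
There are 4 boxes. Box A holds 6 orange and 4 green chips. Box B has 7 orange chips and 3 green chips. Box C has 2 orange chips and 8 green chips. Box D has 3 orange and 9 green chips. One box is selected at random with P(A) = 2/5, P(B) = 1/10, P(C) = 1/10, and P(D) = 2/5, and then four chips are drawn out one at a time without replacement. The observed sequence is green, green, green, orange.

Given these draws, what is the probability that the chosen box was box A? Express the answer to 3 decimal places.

0.149

The likelihood of the observed sequence under each hypothesis: P(data | box A) = (4/10)(3/9)(2/8)(6/7) = 0.028571; P(data | box B) = (3/10)(2/9)(1/8)(7/7) = 0.0083333; P(data | box C) = (8/10)(7/9)(6/8)(2/7) = 0.13333; P(data | box D) = (9/12)(8/11)(7/10)(3/9) = 0.12727.
Weighting by the prior gives 2/5 · 0.028571 = 0.011429, 1/10 · 0.0083333 = 0.00083333, 1/10 · 0.13333 = 0.013333, 2/5 · 0.12727 = 0.050909; with total 0.076504.
By Bayes' rule, P(box A | data) = (0.011429) / (0.076504) = 0.14938.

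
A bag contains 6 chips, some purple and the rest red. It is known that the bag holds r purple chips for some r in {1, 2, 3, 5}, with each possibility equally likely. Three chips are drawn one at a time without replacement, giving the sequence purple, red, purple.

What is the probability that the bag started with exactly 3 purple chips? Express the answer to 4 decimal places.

0.3913

For each hypothesis, P(data | H) works out to: P(data | r = 1) = (1/6)(5/5)(0/4) = 0; P(data | r = 2) = (2/6)(4/5)(1/4) = 1/15; P(data | r = 3) = (3/6)(3/5)(2/4) = 3/20; P(data | r = 5) = (5/6)(1/5)(4/4) = 1/6.
The prior-weighted likelihoods are 1/4 · 0 = 0, 1/4 · 1/15 = 1/60, 1/4 · 3/20 = 3/80, 1/4 · 1/6 = 1/24; with total 23/240.
Therefore the posterior P(r = 3 | data) = (3/80) / (23/240) = 9/23.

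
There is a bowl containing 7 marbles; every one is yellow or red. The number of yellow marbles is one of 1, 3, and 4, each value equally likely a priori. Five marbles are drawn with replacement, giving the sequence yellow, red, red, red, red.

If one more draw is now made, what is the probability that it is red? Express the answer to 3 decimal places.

0.707

For each hypothesis, P(data | H) works out to: P(data | r = 1) = (1/7)(6/7)(6/7)(6/7)(6/7) = 0.077111; P(data | r = 3) = (3/7)(4/7)(4/7)(4/7)(4/7) = 0.045695; P(data | r = 4) = (4/7)(3/7)(3/7)(3/7)(3/7) = 0.019278.
The prior-weighted likelihoods are 1/3 · 0.077111 = 0.025704, 1/3 · 0.045695 = 0.015232, 1/3 · 0.019278 = 0.0064259; these sum to 0.047361.
Dividing through by the total gives posterior P(r = 1 | data) = 0.54271, P(r = 3 | data) = 0.32161, P(r = 4 | data) = 0.13568.
The predictive probability is P(red next | data) = (6/7)(0.54271) + (4/7)(0.32161) + (3/7)(0.13568) = 0.70711.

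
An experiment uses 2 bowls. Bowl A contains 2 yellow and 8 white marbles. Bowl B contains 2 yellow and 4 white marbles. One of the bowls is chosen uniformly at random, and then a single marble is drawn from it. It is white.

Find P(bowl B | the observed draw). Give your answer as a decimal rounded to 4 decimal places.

Compute the likelihood of this draw for each case: P(data | bowl A) = (8/10) = 4/5; P(data | bowl B) = (4/6) = 2/3.
Weighting by the prior gives 1/2 · 4/5 = 2/5, 1/2 · 2/3 = 1/3; these sum to 11/15.
Hence P(bowl B | data) = (1/3) / (11/15) = 5/11.

0.4545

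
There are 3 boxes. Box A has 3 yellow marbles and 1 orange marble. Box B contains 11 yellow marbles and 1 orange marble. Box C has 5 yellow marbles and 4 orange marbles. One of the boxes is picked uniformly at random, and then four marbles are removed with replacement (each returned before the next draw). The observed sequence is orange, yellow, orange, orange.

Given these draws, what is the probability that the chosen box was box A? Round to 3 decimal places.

0.192

Compute the likelihood of the observed sequence for each case: P(data | box A) = (1/4)(3/4)(1/4)(1/4) = 0.011719; P(data | box B) = (1/12)(11/12)(1/12)(1/12) = 0.00053048; P(data | box C) = (4/9)(5/9)(4/9)(4/9) = 0.048773.
The prior-weighted likelihoods are 1/3 · 0.011719 = 0.0039062, 1/3 · 0.00053048 = 0.00017683, 1/3 · 0.048773 = 0.016258; with total 0.020341.
Hence P(box A | data) = (0.0039062) / (0.020341) = 0.19204.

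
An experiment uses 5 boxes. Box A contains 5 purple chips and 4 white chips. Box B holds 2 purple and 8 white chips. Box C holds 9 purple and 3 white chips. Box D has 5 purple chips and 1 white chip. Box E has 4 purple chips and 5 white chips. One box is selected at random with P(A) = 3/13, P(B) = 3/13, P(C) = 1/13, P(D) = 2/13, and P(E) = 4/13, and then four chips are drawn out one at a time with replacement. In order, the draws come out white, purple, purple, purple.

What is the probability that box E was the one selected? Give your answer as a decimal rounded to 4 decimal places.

For each hypothesis, P(data | H) works out to: P(data | box A) = (4/9)(5/9)(5/9)(5/9) = 0.076208; P(data | box B) = (8/10)(2/10)(2/10)(2/10) = 0.0064; P(data | box C) = (3/12)(9/12)(9/12)(9/12) = 0.10547; P(data | box D) = (1/6)(5/6)(5/6)(5/6) = 0.096451; P(data | box E) = (5/9)(4/9)(4/9)(4/9) = 0.048773.
Multiplying each by its prior: 3/13 · 0.076208 = 0.017586, 3/13 · 0.0064 = 0.0014769, 1/13 · 0.10547 = 0.008113, 2/13 · 0.096451 = 0.014839, 4/13 · 0.048773 = 0.015007; summing to 0.057022.
By Bayes' rule, P(box E | data) = (0.015007) / (0.057022) = 0.26318.

0.2632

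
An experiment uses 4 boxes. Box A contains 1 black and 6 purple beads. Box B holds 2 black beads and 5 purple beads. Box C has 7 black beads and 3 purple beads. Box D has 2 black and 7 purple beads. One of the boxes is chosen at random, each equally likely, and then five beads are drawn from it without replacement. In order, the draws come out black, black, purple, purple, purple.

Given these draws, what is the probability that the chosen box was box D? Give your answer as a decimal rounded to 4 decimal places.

0.3318

Compute the likelihood of the observed sequence for each case: P(data | box A) = (1/7)(0/6) = 0; P(data | box B) = (2/7)(1/6)(5/5)(4/4)(3/3) = 0.047619; P(data | box C) = (7/10)(6/9)(3/8)(2/7)(1/6) = 0.0083333; P(data | box D) = (2/9)(1/8)(7/7)(6/6)(5/5) = 0.027778.
Multiplying each by its prior: 1/4 · 0 = 0, 1/4 · 0.047619 = 0.011905, 1/4 · 0.0083333 = 0.0020833, 1/4 · 0.027778 = 0.0069444; summing to 0.020933.
Therefore the posterior P(box D | data) = (0.0069444) / (0.020933) = 0.33175.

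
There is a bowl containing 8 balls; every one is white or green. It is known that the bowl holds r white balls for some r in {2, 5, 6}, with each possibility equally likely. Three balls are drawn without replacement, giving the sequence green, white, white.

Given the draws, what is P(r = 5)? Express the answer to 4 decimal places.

For each hypothesis, P(data | H) works out to: P(data | r = 2) = (6/8)(2/7)(1/6) = 1/28; P(data | r = 5) = (3/8)(5/7)(4/6) = 5/28; P(data | r = 6) = (2/8)(6/7)(5/6) = 5/28.
The prior-weighted likelihoods are 1/3 · 1/28 = 1/84, 1/3 · 5/28 = 5/84, 1/3 · 5/28 = 5/84; these sum to 11/84.
So P(r = 5 | data) = (5/84) / (11/84) = 5/11.

0.4545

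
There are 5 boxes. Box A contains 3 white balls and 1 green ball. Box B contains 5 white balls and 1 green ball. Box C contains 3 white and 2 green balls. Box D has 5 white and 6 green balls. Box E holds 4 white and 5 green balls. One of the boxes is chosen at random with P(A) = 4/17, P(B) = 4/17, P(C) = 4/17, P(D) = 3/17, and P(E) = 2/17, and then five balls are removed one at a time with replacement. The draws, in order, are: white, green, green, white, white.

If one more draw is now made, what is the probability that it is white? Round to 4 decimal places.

Under each hypothesis, the probability of the observed sequence is: P(data | box A) = (3/4)(1/4)(1/4)(3/4)(3/4) = 0.026367; P(data | box B) = (5/6)(1/6)(1/6)(5/6)(5/6) = 0.016075; P(data | box C) = (3/5)(2/5)(2/5)(3/5)(3/5) = 0.03456; P(data | box D) = (5/11)(6/11)(6/11)(5/11)(5/11) = 0.027941; P(data | box E) = (4/9)(5/9)(5/9)(4/9)(4/9) = 0.027096.
The prior-weighted likelihoods are 4/17 · 0.026367 = 0.006204, 4/17 · 0.016075 = 0.0037824, 4/17 · 0.03456 = 0.0081318, 3/17 · 0.027941 = 0.0049308, 2/17 · 0.027096 = 0.0031878; these sum to 0.026237.
Dividing through by the total gives posterior P(box A | data) = 0.23646, P(box B | data) = 0.14416, P(box C | data) = 0.30994, P(box D | data) = 0.18794, P(box E | data) = 0.1215.
Averaging over the posterior, P(white next | data) = (3/4)(0.23646) + (5/6)(0.14416) + (3/5)(0.30994) + (5/11)(0.18794) + (4/9)(0.1215) = 0.62287.

0.6229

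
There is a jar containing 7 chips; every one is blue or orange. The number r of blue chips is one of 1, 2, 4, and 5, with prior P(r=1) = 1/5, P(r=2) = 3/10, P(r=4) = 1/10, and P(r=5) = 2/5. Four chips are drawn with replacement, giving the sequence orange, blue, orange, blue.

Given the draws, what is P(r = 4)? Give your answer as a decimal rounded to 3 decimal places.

0.157

For each hypothesis, P(data | H) works out to: P(data | r = 1) = (6/7)(1/7)(6/7)(1/7) = 0.014994; P(data | r = 2) = (5/7)(2/7)(5/7)(2/7) = 0.041649; P(data | r = 4) = (3/7)(4/7)(3/7)(4/7) = 0.059975; P(data | r = 5) = (2/7)(5/7)(2/7)(5/7) = 0.041649.
Weighting by the prior gives 1/5 · 0.014994 = 0.0029988, 3/10 · 0.041649 = 0.012495, 1/10 · 0.059975 = 0.0059975, 2/5 · 0.041649 = 0.01666; these sum to 0.038151.
So P(r = 4 | data) = (0.0059975) / (0.038151) = 0.15721.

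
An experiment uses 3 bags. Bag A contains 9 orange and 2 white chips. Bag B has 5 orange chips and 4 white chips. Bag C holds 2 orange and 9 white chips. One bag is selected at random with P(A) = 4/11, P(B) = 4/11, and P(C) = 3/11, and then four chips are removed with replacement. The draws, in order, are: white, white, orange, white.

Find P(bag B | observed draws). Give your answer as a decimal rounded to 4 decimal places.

0.3799

Under each hypothesis, the probability of the observed sequence is: P(data | bag A) = (2/11)(2/11)(9/11)(2/11) = 0.0049177; P(data | bag B) = (4/9)(4/9)(5/9)(4/9) = 0.048773; P(data | bag C) = (9/11)(9/11)(2/11)(9/11) = 0.099583.
Weighting by the prior gives 4/11 · 0.0049177 = 0.0017883, 4/11 · 0.048773 = 0.017736, 3/11 · 0.099583 = 0.027159; with total 0.046683.
So P(bag B | data) = (0.017736) / (0.046683) = 0.37992.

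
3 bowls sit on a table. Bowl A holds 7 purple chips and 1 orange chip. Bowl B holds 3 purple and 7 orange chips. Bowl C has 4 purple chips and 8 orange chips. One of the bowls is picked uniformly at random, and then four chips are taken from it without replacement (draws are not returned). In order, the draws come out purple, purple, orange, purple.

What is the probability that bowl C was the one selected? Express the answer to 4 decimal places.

0.1081

The likelihood of the observed sequence under each hypothesis: P(data | bowl A) = (7/8)(6/7)(1/6)(5/5) = 0.125; P(data | bowl B) = (3/10)(2/9)(7/8)(1/7) = 0.0083333; P(data | bowl C) = (4/12)(3/11)(8/10)(2/9) = 0.016162.
Multiplying each by its prior: 1/3 · 0.125 = 0.041667, 1/3 · 0.0083333 = 0.0027778, 1/3 · 0.016162 = 0.0053872; with total 0.049832.
Hence P(bowl C | data) = (0.0053872) / (0.049832) = 0.10811.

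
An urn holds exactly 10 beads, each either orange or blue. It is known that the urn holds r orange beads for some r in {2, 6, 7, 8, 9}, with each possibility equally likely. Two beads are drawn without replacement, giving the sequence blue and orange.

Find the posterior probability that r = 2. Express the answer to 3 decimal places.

0.186

The likelihood of the observed sequence under each hypothesis: P(data | r = 2) = (8/10)(2/9) = 8/45; P(data | r = 6) = (4/10)(6/9) = 4/15; P(data | r = 7) = (3/10)(7/9) = 7/30; P(data | r = 8) = (2/10)(8/9) = 8/45; P(data | r = 9) = (1/10)(9/9) = 1/10.
Weighting by the prior gives 1/5 · 8/45 = 8/225, 1/5 · 4/15 = 4/75, 1/5 · 7/30 = 7/150, 1/5 · 8/45 = 8/225, 1/5 · 1/10 = 1/50; with total 43/225.
So P(r = 2 | data) = (8/225) / (43/225) = 8/43.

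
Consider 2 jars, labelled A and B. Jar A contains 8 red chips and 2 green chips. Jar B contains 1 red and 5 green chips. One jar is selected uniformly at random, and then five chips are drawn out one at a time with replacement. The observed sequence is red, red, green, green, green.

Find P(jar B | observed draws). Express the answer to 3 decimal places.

For each hypothesis, P(data | H) works out to: P(data | jar A) = (8/10)(8/10)(2/10)(2/10)(2/10) = 0.00512; P(data | jar B) = (1/6)(1/6)(5/6)(5/6)(5/6) = 0.016075.
The prior-weighted likelihoods are 1/2 · 0.00512 = 0.00256, 1/2 · 0.016075 = 0.0080376; summing to 0.010598.
By Bayes' rule, P(jar B | data) = (0.0080376) / (0.010598) = 0.75843.

0.758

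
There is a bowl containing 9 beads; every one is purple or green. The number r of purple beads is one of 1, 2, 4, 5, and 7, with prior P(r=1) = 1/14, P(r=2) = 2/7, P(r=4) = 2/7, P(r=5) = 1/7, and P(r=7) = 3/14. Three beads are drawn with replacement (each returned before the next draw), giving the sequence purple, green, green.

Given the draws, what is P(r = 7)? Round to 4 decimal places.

Under each hypothesis, the probability of the observed sequence is: P(data | r = 1) = (1/9)(8/9)(8/9) = 0.087791; P(data | r = 2) = (2/9)(7/9)(7/9) = 0.13443; P(data | r = 4) = (4/9)(5/9)(5/9) = 0.13717; P(data | r = 5) = (5/9)(4/9)(4/9) = 0.10974; P(data | r = 7) = (7/9)(2/9)(2/9) = 0.038409.
Weighting by the prior gives 1/14 · 0.087791 = 0.0062708, 2/7 · 0.13443 = 0.038409, 2/7 · 0.13717 = 0.039193, 1/7 · 0.10974 = 0.015677, 3/14 · 0.038409 = 0.0082305; with total 0.10778.
By Bayes' rule, P(r = 7 | data) = (0.0082305) / (0.10778) = 0.076364.

0.0764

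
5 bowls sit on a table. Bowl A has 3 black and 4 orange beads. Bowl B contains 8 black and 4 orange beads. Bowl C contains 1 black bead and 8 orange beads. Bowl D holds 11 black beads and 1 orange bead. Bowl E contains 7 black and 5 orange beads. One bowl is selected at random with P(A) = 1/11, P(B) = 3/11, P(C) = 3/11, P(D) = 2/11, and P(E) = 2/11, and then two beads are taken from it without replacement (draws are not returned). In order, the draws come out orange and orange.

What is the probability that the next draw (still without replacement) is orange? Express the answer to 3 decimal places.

The likelihood of the observed sequence under each hypothesis: P(data | bowl A) = (4/7)(3/6) = 2/7; P(data | bowl B) = (4/12)(3/11) = 1/11; P(data | bowl C) = (8/9)(7/8) = 7/9; P(data | bowl D) = (1/12)(0/11) = 0; P(data | bowl E) = (5/12)(4/11) = 5/33.
Weighting by the prior gives 1/11 · 2/7 = 2/77, 3/11 · 1/11 = 3/121, 3/11 · 7/9 = 7/33, 2/11 · 0 = 0, 2/11 · 5/33 = 10/363; summing to 246/847.
Normalising, the posterior is P(bowl A | data) = 11/123, P(bowl B | data) = 7/82, P(bowl C | data) = 539/738, P(bowl D | data) = 0, P(bowl E | data) = 35/369.
Averaging over the posterior, P(orange next | data) = (2/5)(11/123) + (1/5)(7/82) + (6/7)(539/738) + (3/10)(35/369) = 29/41.

0.707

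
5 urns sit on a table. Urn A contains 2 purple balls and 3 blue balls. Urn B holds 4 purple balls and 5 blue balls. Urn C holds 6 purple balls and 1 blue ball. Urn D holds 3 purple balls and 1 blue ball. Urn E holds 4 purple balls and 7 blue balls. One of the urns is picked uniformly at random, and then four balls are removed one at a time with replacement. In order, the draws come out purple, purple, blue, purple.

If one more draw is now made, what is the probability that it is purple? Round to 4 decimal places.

0.6525

For each hypothesis, P(data | H) works out to: P(data | urn A) = (2/5)(2/5)(3/5)(2/5) = 0.0384; P(data | urn B) = (4/9)(4/9)(5/9)(4/9) = 0.048773; P(data | urn C) = (6/7)(6/7)(1/7)(6/7) = 0.089963; P(data | urn D) = (3/4)(3/4)(1/4)(3/4) = 0.10547; P(data | urn E) = (4/11)(4/11)(7/11)(4/11) = 0.030599.
Weighting by the prior gives 1/5 · 0.0384 = 0.00768, 1/5 · 0.048773 = 0.0097546, 1/5 · 0.089963 = 0.017993, 1/5 · 0.10547 = 0.021094, 1/5 · 0.030599 = 0.0061198; with total 0.062641.
The posterior is then P(urn A | data) = 0.1226, P(urn B | data) = 0.15572, P(urn C | data) = 0.28723, P(urn D | data) = 0.33674, P(urn E | data) = 0.097697.
So P(purple next | data) = Σ P(purple next | H) P(H | data) = (2/5)(0.1226) + (4/9)(0.15572) + (6/7)(0.28723) + (3/4)(0.33674) + (4/11)(0.097697) = 0.65253.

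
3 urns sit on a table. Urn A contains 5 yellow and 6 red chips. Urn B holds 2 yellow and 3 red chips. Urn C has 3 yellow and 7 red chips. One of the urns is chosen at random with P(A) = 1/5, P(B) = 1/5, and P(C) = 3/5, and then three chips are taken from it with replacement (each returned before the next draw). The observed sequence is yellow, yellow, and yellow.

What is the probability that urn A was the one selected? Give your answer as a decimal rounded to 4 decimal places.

0.3931

Compute the likelihood of the observed sequence for each case: P(data | urn A) = (5/11)(5/11)(5/11) = 0.093914; P(data | urn B) = (2/5)(2/5)(2/5) = 0.064; P(data | urn C) = (3/10)(3/10)(3/10) = 0.027.
Multiplying each by its prior: 1/5 · 0.093914 = 0.018783, 1/5 · 0.064 = 0.0128, 3/5 · 0.027 = 0.0162; with total 0.047783.
Therefore the posterior P(urn A | data) = (0.018783) / (0.047783) = 0.39309.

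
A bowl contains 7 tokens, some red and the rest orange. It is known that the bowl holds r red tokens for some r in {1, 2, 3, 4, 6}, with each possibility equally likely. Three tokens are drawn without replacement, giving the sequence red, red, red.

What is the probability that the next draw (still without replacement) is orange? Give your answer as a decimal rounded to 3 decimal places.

0.360

For each hypothesis, P(data | H) works out to: P(data | r = 1) = (1/7)(0/6) = 0; P(data | r = 2) = (2/7)(1/6)(0/5) = 0; P(data | r = 3) = (3/7)(2/6)(1/5) = 1/35; P(data | r = 4) = (4/7)(3/6)(2/5) = 4/35; P(data | r = 6) = (6/7)(5/6)(4/5) = 4/7.
Weighting by the prior gives 1/5 · 0 = 0, 1/5 · 0 = 0, 1/5 · 1/35 = 1/175, 1/5 · 4/35 = 4/175, 1/5 · 4/7 = 4/35; with total 1/7.
Normalising, the posterior is P(r = 1 | data) = 0, P(r = 2 | data) = 0, P(r = 3 | data) = 1/25, P(r = 4 | data) = 4/25, P(r = 6 | data) = 4/5.
Averaging over the posterior, P(orange next | data) = (1)(1/25) + (3/4)(4/25) + (1/4)(4/5) = 9/25.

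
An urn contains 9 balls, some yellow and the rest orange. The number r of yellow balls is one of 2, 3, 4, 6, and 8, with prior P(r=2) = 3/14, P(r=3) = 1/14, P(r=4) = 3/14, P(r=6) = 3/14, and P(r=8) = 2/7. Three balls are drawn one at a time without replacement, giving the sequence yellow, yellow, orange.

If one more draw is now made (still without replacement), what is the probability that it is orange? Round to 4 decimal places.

Compute the likelihood of the observed sequence for each case: P(data | r = 2) = (2/9)(1/8)(7/7) = 1/36; P(data | r = 3) = (3/9)(2/8)(6/7) = 1/14; P(data | r = 4) = (4/9)(3/8)(5/7) = 5/42; P(data | r = 6) = (6/9)(5/8)(3/7) = 5/28; P(data | r = 8) = (8/9)(7/8)(1/7) = 1/9.
Multiplying each by its prior: 3/14 · 1/36 = 1/168, 1/14 · 1/14 = 1/196, 3/14 · 5/42 = 5/196, 3/14 · 5/28 = 15/392, 2/7 · 1/9 = 2/63; summing to 47/441.
Dividing through by the total gives posterior P(r = 2 | data) = 21/376, P(r = 3 | data) = 9/188, P(r = 4 | data) = 45/188, P(r = 6 | data) = 135/376, P(r = 8 | data) = 14/47.
Averaging over the posterior, P(orange next | data) = (1)(21/376) + (5/6)(9/188) + (2/3)(45/188) + (1/3)(135/376) + (0)(14/47) = 3/8.

0.3750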